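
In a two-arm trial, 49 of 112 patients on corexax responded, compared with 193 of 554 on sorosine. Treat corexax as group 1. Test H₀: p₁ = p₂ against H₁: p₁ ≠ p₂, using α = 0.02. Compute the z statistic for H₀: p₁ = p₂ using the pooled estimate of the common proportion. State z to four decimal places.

p̂₁ = 49/112 = 0.437500, p̂₂ = 193/554 = 0.348375.
Pooled p̂ = (49+193)/(112+554) = 242/666 = 0.363363.
SE = √(0.23133 × 0.0107336) = 0.049830.
z = (0.437500 − 0.348375)/0.049830 = 0.089125/0.049830 = 1.7886.
Two-sided p-value ≈ 2·Φ(−1.789) = 0.0737; since p > α = 0.02, fail to reject H₀.

z = 1.7886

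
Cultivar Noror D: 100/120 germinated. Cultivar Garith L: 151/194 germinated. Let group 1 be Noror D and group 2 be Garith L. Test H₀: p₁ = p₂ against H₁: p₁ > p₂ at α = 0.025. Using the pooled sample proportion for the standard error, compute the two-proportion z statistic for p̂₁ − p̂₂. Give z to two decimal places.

z = 1.18

p̂₁ = 100/120 ≈ 0.8333, p̂₂ = 151/194 ≈ 0.7784.
Pooled p̂ = (100+151)/(120+194) = 251/314 = 0.7994.
SE = √(0.160382 × 0.013488) = 0.0465.
z = (0.8333 − 0.7784)/0.0465 = 0.0549/0.0465 = 1.18.
p-value = P(Z > 1.182) ≈ 0.1186; since p > α = 0.025, fail to reject H₀.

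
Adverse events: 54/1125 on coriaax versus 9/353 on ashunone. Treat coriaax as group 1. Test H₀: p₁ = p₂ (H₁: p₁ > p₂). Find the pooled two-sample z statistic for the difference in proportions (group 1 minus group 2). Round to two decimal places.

p̂₁ = 54/1125 ≈ 0.0480, p̂₂ = 9/353 ≈ 0.0255.
Pooled p̂ = (54+9)/(1125+353) = 63/1478 = 0.0426.
SE = √(p̂(1−p̂)(1/n₁+1/n₂)) = √(0.0426·0.9574·0.00372175) = √(0.000151878) = 0.0123.
z = (0.0480 − 0.0255)/0.0123 = 0.0225/0.0123 = 1.83.
p-value = P(Z > 1.826) ≈ 0.0339.

z = 1.83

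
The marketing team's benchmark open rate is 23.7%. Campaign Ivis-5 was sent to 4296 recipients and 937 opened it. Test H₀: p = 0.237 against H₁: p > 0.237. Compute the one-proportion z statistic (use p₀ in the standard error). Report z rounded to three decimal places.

z = -2.912

p̂ = 937/4296 = 0.218110.
Under H₀, SE = √(0.237·0.763/4296) = √(4.20929e-05) = 0.006488.
z = (0.218110 − 0.237)/0.006488 = -0.018890/0.006488 = -2.912.
p-value = P(Z > -2.912) ≈ 0.9982.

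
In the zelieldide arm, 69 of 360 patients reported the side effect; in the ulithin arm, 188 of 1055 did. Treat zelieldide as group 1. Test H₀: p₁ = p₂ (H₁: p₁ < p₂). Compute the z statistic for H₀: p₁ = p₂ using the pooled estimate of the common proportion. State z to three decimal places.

p̂₁ = 69/360 = 0.19167, p̂₂ = 188/1055 = 0.17820.
Pooled p̂ = (69+188)/(360+1055) = 257/1415 = 0.18163.
SE = √(0.148638 × 0.00372565) = 0.02353.
z = (0.19167 − 0.17820)/0.02353 = 0.01347/0.02353 = 0.572.

z = 0.572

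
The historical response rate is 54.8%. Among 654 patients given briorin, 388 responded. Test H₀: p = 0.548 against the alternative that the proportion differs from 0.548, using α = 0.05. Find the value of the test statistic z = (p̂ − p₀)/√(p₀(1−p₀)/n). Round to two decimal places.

p̂ = 388/654 ≈ 0.59327.
SE = √(p₀(1−p₀)/n) = √(0.2477/654) = 0.01946.
z = (0.59327 − 0.548)/0.01946 = 0.04527/0.01946 = 2.33.
p-value = 2·P(Z > 2.326) ≈ 0.0200. With α = 0.05, reject H₀.

z = 2.33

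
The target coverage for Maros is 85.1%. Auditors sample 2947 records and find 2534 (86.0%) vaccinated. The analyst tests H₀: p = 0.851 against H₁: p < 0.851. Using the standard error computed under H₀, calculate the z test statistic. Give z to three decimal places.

z = 1.350

p̂ = 2534/2947 ≈ 0.859857.
Standard error under H₀: √(0.851×0.149/2947) = 0.006559.
z = (0.859857 − 0.851)/0.006559 = 0.008857/0.006559 = 1.350.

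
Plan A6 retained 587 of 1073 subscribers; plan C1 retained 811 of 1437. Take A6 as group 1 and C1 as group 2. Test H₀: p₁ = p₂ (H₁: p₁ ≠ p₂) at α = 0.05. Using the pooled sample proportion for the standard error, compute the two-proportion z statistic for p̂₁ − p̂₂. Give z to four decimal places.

p̂₁ = 587/1073 ≈ 0.547064, p̂₂ = 811/1437 ≈ 0.564370.
Pooled p̂ = (587+811)/(1073+1437) = 1398/2510 = 0.556972.
SE = √(p̂(1−p̂)(1/n₁+1/n₂)) = √(0.556972·0.443028·0.00162786) = √(0.000401681) = 0.020042.
z = (0.547064 − 0.564370)/0.020042 = -0.017306/0.020042 = -0.8635.
Two-sided p-value ≈ 2·Φ(−0.863) = 0.3879. With α = 0.05, fail to reject H₀.

z = -0.8635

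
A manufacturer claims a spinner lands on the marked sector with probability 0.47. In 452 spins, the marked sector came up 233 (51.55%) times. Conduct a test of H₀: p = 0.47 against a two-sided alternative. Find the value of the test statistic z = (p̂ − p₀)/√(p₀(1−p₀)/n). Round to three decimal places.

z = 1.938

p̂ = 233/452 ≈ 0.515487.
Standard error under H₀: √(0.47×0.53/452) = 0.023476.
z = (0.515487 − 0.47)/0.023476 = 0.045487/0.023476 = 1.938.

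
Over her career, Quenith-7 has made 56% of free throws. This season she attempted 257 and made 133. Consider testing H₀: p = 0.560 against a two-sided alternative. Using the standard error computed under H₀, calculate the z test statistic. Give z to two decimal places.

p̂ = 133/257 ≈ 0.5175.
SE = √(p₀(1−p₀)/n) = √(0.2464/257) = 0.0310.
z = (0.5175 − 0.56)/0.0310 = -0.0425/0.0310 = -1.37.
Two-sided p-value ≈ 2·Φ(−1.372) = 0.1700.

z = -1.37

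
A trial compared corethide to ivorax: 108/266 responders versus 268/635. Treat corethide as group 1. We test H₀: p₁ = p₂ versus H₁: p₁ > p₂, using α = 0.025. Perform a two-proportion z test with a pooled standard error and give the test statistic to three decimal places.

p̂₁ = 108/266 ≈ 0.40602, p̂₂ = 268/635 ≈ 0.42205.
Pooled p̂ = (108+268)/(266+635) = 376/901 = 0.41731.
SE = √(0.243163 × 0.0053342) = 0.03602.
z = (0.40602 − 0.42205)/0.03602 = -0.01603/0.03602 = -0.445.
p-value = P(Z > -0.445) ≈ 0.6719. With α = 0.025, fail to reject H₀.

z = -0.445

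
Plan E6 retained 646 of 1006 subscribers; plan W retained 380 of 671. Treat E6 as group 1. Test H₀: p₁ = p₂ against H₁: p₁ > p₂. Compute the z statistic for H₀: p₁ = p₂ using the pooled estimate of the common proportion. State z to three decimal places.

p̂₁ = 646/1006 = 0.64215, p̂₂ = 380/671 = 0.56632.
Pooled p̂ = (646+380)/(1006+671) = 1026/1677 = 0.61181.
SE = √(0.237499 × 0.00248435) = 0.02429.
z = (0.64215 − 0.56632)/0.02429 = 0.07583/0.02429 = 3.122.
p-value = P(Z > 3.122) ≈ 0.0009.

z = 3.122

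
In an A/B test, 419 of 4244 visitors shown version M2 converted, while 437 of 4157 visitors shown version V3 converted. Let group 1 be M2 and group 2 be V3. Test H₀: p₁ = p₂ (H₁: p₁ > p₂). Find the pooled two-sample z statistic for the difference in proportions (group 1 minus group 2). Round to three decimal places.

z = -0.969

p̂₁ = 419/4244 = 0.098728, p̂₂ = 437/4157 = 0.105124.
Pooled p̂ = (419+437)/(4244+4157) = 856/8401 = 0.101893.
SE = √(p̂(1−p̂)(1/n₁+1/n₂)) = √(0.101893·0.898107·0.000476185) = √(4.35759e-05) = 0.006601.
z = (0.098728 − 0.105124)/0.006601 = -0.006396/0.006601 = -0.969.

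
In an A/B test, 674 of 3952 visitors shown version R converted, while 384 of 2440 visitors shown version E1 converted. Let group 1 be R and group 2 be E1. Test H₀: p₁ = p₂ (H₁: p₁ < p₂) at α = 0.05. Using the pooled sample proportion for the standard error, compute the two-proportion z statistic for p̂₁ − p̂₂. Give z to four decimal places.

z = 1.3763

p̂₁ = 674/3952 ≈ 0.170547, p̂₂ = 384/2440 ≈ 0.157377.
Pooled p̂ = (674+384)/(3952+2440) = 1058/6392 = 0.165519.
SE = √(0.138123 × 0.000662873) = 0.009569.
z = (0.170547 − 0.157377)/0.009569 = 0.013170/0.009569 = 1.3763.
p-value = P(Z < 1.376) ≈ 0.9156. With α = 0.05, fail to reject H₀.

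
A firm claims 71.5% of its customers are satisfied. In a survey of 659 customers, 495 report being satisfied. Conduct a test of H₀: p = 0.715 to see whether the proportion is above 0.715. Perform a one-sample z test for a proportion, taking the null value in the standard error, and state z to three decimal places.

p̂ = 495/659 = 0.751138.
SE = √(p₀(1−p₀)/n) = √(0.20378/659) = 0.017585.
z = (0.751138 − 0.715)/0.017585 = 0.036138/0.017585 = 2.055.
p-value = P(Z > 2.055) ≈ 0.0199.

z = 2.055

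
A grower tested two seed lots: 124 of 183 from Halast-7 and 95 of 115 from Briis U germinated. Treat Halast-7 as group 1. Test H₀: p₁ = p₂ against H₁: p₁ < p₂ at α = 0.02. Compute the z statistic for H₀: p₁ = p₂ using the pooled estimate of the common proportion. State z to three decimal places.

p̂₁ = 124/183 ≈ 0.67760, p̂₂ = 95/115 ≈ 0.82609.
Pooled p̂ = (124+95)/(183+115) = 219/298 = 0.73490.
SE = √(0.194822 × 0.0141601) = 0.05252.
z = (0.67760 − 0.82609)/0.05252 = -0.14849/0.05252 = -2.827.
p-value = P(Z < -2.827) ≈ 0.0023. With α = 0.02, reject H₀.

z = -2.827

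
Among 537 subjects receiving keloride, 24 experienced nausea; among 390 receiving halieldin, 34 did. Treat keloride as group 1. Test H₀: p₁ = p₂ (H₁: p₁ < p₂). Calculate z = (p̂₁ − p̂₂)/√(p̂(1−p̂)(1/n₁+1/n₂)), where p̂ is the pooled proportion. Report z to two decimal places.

z = -2.64

p̂₁ = 24/537 ≈ 0.0447, p̂₂ = 34/390 ≈ 0.0872.
Pooled p̂ = (24+34)/(537+390) = 58/927 = 0.0626.
SE = √(0.0586527 × 0.0044263) = 0.0161.
z = (0.0447 − 0.0872)/0.0161 = -0.0425/0.0161 = -2.64.
p-value = P(Z < -2.637) ≈ 0.0042.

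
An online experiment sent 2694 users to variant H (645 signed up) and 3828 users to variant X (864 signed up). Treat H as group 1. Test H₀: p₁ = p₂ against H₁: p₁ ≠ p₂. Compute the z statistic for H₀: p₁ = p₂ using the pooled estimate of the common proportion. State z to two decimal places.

p̂₁ = 645/2694 ≈ 0.2394, p̂₂ = 864/3828 ≈ 0.2257.
Pooled p̂ = (645+864)/(2694+3828) = 1509/6522 = 0.2314.
SE = √(p̂(1−p̂)(1/n₁+1/n₂)) = √(0.2314·0.7686·0.000632428) = √(0.00011247) = 0.0106.
z = (0.2394 − 0.2257)/0.0106 = 0.0137/0.0106 = 1.29.

z = 1.29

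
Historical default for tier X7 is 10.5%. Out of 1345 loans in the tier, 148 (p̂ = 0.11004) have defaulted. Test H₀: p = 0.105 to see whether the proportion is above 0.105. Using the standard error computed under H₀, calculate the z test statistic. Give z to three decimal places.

p̂ = 148/1345 ≈ 0.11004.
SE = √(p₀(1−p₀)/n) = √(0.093975/1345) = 0.00836.
z = (0.11004 − 0.105)/0.00836 = 0.00504/0.00836 = 0.603.
p-value = P(Z > 0.603) ≈ 0.2734.

z = 0.603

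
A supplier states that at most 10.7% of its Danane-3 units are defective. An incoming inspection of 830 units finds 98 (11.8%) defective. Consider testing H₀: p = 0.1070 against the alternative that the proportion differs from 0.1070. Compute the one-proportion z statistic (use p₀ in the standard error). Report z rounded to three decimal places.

z = 1.032

p̂ = 98/830 ≈ 0.11807.
Standard error under H₀: √(0.107×0.893/830) = 0.01073.
z = (0.11807 − 0.107)/0.01073 = 0.01107/0.01073 = 1.032.
Two-sided p-value ≈ 2·Φ(−1.032) = 0.3021.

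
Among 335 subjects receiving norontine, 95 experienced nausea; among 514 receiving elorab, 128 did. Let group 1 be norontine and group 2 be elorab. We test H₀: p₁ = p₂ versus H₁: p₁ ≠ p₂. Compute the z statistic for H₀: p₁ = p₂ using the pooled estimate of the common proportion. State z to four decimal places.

p̂₁ = 95/335 ≈ 0.283582, p̂₂ = 128/514 ≈ 0.249027.
Pooled p̂ = (95+128)/(335+514) = 223/849 = 0.262662.
SE = √(p̂(1−p̂)(1/n₁+1/n₂)) = √(0.262662·0.737338·0.0049306) = √(0.000954913) = 0.030902.
z = (0.283582 − 0.249027)/0.030902 = 0.034555/0.030902 = 1.1182.

z = 1.1182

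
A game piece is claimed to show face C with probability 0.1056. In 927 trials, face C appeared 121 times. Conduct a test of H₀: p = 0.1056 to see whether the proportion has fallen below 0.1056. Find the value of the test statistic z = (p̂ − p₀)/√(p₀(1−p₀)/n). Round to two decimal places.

p̂ = 121/927 ≈ 0.1305.
SE = √(p₀(1−p₀)/n) = √(0.094449/927) = 0.0101.
z = (0.1305 − 0.1056)/0.0101 = 0.0249/0.0101 = 2.47.

z = 2.47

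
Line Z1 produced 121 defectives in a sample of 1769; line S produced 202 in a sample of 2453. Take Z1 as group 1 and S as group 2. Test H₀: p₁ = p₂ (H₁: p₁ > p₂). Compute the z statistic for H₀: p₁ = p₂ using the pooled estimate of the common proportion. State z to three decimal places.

z = -1.682

p̂₁ = 121/1769 ≈ 0.068400, p̂₂ = 202/2453 ≈ 0.082348.
Pooled p̂ = (121+202)/(1769+2453) = 323/4222 = 0.076504.
SE = √(p̂(1−p̂)(1/n₁+1/n₂)) = √(0.076504·0.923496·0.000972955) = √(6.87404e-05) = 0.008291.
z = (0.068400 − 0.082348)/0.008291 = -0.013948/0.008291 = -1.682.
p-value = P(Z > -1.682) ≈ 0.9537.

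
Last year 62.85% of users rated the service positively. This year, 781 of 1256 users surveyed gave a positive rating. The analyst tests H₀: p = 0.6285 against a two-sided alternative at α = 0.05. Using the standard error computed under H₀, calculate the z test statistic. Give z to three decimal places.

p̂ = 781/1256 = 0.62182.
SE = √(p₀(1−p₀)/n) = √(0.23349/1256) = 0.01363.
z = (0.62182 − 0.6285)/0.01363 = -0.00668/0.01363 = -0.490.
p-value = 2·P(Z > 0.490) ≈ 0.6239; since p > α = 0.05, fail to reject H₀.

z = -0.490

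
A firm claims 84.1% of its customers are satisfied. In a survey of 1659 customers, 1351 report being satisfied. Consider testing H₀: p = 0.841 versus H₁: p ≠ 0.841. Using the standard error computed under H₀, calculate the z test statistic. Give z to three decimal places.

p̂ = 1351/1659 ≈ 0.814346.
SE = √(p₀(1−p₀)/n) = √(0.13372/1659) = 0.008978.
z = (0.814346 − 0.841)/0.008978 = -0.026654/0.008978 = -2.969.
p-value = 2·P(Z > 2.969) ≈ 0.0030.

z = -2.969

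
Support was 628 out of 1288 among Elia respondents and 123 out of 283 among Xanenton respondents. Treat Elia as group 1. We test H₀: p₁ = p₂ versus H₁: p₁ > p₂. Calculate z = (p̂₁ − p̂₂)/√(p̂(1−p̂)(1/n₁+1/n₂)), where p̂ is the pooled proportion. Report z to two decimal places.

z = 1.61

p̂₁ = 628/1288 = 0.48758, p̂₂ = 123/283 = 0.43463.
Pooled p̂ = (628+123)/(1288+283) = 751/1571 = 0.47804.
SE = √(0.249518 × 0.00430997) = 0.03279.
z = (0.48758 − 0.43463)/0.03279 = 0.05295/0.03279 = 1.61.
p-value = P(Z > 1.615) ≈ 0.0532.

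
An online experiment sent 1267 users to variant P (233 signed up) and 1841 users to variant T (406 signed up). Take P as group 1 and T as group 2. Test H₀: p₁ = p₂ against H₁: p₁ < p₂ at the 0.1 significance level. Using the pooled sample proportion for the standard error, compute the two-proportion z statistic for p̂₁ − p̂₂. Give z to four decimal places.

z = -2.4833

p̂₁ = 233/1267 = 0.183899, p̂₂ = 406/1841 = 0.220532.
Pooled p̂ = (233+406)/(1267+1841) = 639/3108 = 0.205598.
SE = √(0.163328 × 0.00133245) = 0.014752.
z = (0.183899 − 0.220532)/0.014752 = -0.036633/0.014752 = -2.4833.
p-value = P(Z < -2.483) ≈ 0.0065; since p < α = 0.1, reject H₀.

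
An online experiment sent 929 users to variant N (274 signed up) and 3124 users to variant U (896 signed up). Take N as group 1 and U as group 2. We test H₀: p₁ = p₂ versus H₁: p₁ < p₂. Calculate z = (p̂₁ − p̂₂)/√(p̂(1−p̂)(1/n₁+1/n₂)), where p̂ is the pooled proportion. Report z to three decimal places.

p̂₁ = 274/929 = 0.29494, p̂₂ = 896/3124 = 0.28681.
Pooled p̂ = (274+896)/(929+3124) = 1170/4053 = 0.28868.
SE = √(p̂(1−p̂)(1/n₁+1/n₂)) = √(0.28868·0.71132·0.00139653) = √(0.000286766) = 0.01693.
z = (0.29494 − 0.28681)/0.01693 = 0.00813/0.01693 = 0.480.
p-value = P(Z < 0.480) ≈ 0.6844.

z = 0.480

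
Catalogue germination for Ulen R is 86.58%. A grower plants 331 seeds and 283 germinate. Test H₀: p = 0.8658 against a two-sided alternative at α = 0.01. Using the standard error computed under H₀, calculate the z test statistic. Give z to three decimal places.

z = -0.577

p̂ = 283/331 ≈ 0.85498.
SE = √(p₀(1−p₀)/n) = √(0.11619/331) = 0.01874.
z = (0.85498 − 0.8658)/0.01874 = -0.01082/0.01874 = -0.577.
Two-sided p-value ≈ 2·Φ(−0.577) = 0.5638; since p > α = 0.01, fail to reject H₀.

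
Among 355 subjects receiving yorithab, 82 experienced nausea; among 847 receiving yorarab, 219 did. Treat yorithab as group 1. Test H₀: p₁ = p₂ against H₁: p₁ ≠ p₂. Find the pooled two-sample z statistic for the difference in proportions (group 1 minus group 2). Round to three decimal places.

p̂₁ = 82/355 = 0.23099, p̂₂ = 219/847 = 0.25856.
Pooled p̂ = (82+219)/(355+847) = 301/1202 = 0.25042.
SE = √(p̂(1−p̂)(1/n₁+1/n₂)) = √(0.25042·0.74958·0.00399754) = √(0.000750369) = 0.02739.
z = (0.23099 − 0.25856)/0.02739 = -0.02757/0.02739 = -1.007.
p-value = 2·P(Z > 1.007) ≈ 0.3141.

z = -1.007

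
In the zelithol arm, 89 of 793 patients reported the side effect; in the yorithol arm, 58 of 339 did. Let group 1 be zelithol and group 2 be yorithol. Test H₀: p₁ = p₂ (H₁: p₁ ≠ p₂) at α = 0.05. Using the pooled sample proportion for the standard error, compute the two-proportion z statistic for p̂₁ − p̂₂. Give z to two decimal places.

p̂₁ = 89/793 = 0.1122, p̂₂ = 58/339 = 0.1711.
Pooled p̂ = (89+58)/(793+339) = 147/1132 = 0.1299.
SE = √(0.112995 × 0.00421089) = 0.0218.
z = (0.1122 − 0.1711)/0.0218 = -0.0589/0.0218 = -2.70.
Two-sided p-value ≈ 2·Φ(−2.698) = 0.0070, so at α = 0.05 we reject H₀.

z = -2.70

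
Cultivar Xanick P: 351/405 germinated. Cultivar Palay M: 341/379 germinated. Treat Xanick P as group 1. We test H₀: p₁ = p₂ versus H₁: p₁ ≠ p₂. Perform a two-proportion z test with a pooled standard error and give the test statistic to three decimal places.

p̂₁ = 351/405 ≈ 0.86667, p̂₂ = 341/379 ≈ 0.89974.
Pooled p̂ = (351+341)/(405+379) = 692/784 = 0.88265.
SE = √(0.103577 × 0.00510766) = 0.02300.
z = (0.86667 − 0.89974)/0.02300 = -0.03307/0.02300 = -1.438.

z = -1.438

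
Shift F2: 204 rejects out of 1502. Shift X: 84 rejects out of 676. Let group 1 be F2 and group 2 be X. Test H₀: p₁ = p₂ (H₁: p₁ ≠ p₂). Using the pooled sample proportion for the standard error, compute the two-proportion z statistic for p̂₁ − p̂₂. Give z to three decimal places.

z = 0.737

p̂₁ = 204/1502 ≈ 0.13582, p̂₂ = 84/676 ≈ 0.12426.
Pooled p̂ = (204+84)/(1502+676) = 288/2178 = 0.13223.
SE = √(p̂(1−p̂)(1/n₁+1/n₂)) = √(0.13223·0.86777·0.00214507) = √(0.000246139) = 0.01569.
z = (0.13582 − 0.12426)/0.01569 = 0.01156/0.01569 = 0.737.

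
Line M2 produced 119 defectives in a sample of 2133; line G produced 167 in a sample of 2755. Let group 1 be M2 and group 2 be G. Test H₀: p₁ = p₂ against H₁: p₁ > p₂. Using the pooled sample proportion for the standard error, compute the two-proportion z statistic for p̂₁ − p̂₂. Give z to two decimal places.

z = -0.71

p̂₁ = 119/2133 = 0.0558, p̂₂ = 167/2755 = 0.0606.
Pooled p̂ = (119+167)/(2133+2755) = 286/4888 = 0.0585.
SE = √(p̂(1−p̂)(1/n₁+1/n₂)) = √(0.0585·0.9415·0.0008318) = √(4.58215e-05) = 0.0068.
z = (0.0558 − 0.0606)/0.0068 = -0.0048/0.0068 = -0.71.
p-value = P(Z > -0.713) ≈ 0.7621.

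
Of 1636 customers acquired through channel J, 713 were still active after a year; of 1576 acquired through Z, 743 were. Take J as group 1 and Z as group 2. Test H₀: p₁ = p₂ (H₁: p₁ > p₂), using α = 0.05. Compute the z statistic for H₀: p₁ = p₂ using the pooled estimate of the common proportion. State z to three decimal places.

p̂₁ = 713/1636 ≈ 0.43582, p̂₂ = 743/1576 ≈ 0.47145.
Pooled p̂ = (713+743)/(1636+1576) = 1456/3212 = 0.45330.
SE = √(p̂(1−p̂)(1/n₁+1/n₂)) = √(0.45330·0.54670·0.00124576) = √(0.000308724) = 0.01757.
z = (0.43582 − 0.47145)/0.01757 = -0.03563/0.01757 = -2.028.
p-value = P(Z > -2.028) ≈ 0.9787; since p > α = 0.05, fail to reject H₀.

z = -2.028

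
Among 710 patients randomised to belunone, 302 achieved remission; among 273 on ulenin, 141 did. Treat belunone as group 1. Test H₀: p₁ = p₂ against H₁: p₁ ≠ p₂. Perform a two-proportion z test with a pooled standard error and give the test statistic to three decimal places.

p̂₁ = 302/710 = 0.42535, p̂₂ = 141/273 = 0.51648.
Pooled p̂ = (302+141)/(710+273) = 443/983 = 0.45066.
SE = √(0.247566 × 0.00507145) = 0.03543.
z = (0.42535 − 0.51648)/0.03543 = -0.09113/0.03543 = -2.572.

z = -2.572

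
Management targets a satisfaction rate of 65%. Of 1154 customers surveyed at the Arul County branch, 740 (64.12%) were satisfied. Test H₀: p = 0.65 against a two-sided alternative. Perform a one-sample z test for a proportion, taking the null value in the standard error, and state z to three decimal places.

p̂ = 740/1154 ≈ 0.64125.
Under H₀, SE = √(0.65·0.35/1154) = √(0.00019714) = 0.01404.
z = (0.64125 − 0.65)/0.01404 = -0.00875/0.01404 = -0.623.
Two-sided p-value ≈ 2·Φ(−0.623) = 0.5331.

z = -0.623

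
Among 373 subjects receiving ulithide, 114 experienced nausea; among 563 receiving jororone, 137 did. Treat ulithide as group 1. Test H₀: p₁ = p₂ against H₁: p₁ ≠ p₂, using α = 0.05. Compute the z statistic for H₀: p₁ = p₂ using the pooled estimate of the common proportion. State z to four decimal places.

z = 2.1061

p̂₁ = 114/373 = 0.305630, p̂₂ = 137/563 = 0.243339.
Pooled p̂ = (114+137)/(373+563) = 251/936 = 0.268162.
SE = √(0.196251 × 0.00445716) = 0.029576.
z = (0.305630 − 0.243339)/0.029576 = 0.062291/0.029576 = 2.1061.
p-value = 2·P(Z > 2.106) ≈ 0.0352, so at α = 0.05 we reject H₀.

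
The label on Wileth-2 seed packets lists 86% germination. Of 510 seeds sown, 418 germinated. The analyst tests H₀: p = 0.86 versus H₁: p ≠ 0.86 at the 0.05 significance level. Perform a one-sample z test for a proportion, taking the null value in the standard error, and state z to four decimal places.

z = -2.6289

p̂ = 418/510 ≈ 0.8196078.
Under H₀, SE = √(0.86·0.14/510) = √(0.000236078) = 0.0153648.
z = (0.8196078 − 0.86)/0.0153648 = -0.0403922/0.0153648 = -2.6289.
p-value = 2·P(Z > 2.629) ≈ 0.0086, so at α = 0.05 we reject H₀.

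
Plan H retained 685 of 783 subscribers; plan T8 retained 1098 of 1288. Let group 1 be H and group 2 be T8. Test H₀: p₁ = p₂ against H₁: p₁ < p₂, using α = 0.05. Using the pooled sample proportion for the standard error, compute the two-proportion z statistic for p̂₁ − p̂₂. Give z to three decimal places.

p̂₁ = 685/783 = 0.87484, p̂₂ = 1098/1288 = 0.85248.
Pooled p̂ = (685+1098)/(783+1288) = 1783/2071 = 0.86094.
SE = √(0.119725 × 0.00205354) = 0.01568.
z = (0.87484 − 0.85248)/0.01568 = 0.02236/0.01568 = 1.426.
p-value = P(Z < 1.426) ≈ 0.9230, so at α = 0.05 we fail to reject H₀.

z = 1.426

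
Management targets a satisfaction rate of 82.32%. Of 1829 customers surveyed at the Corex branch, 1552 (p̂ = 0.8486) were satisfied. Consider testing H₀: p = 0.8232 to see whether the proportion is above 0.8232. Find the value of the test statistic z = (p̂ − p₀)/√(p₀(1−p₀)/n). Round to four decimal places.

z = 2.8419

p̂ = 1552/1829 = 0.8485511.
SE = √(p₀(1−p₀)/n) = √(0.14554/1829) = 0.0089205.
z = (0.8485511 − 0.8232)/0.0089205 = 0.0253511/0.0089205 = 2.8419.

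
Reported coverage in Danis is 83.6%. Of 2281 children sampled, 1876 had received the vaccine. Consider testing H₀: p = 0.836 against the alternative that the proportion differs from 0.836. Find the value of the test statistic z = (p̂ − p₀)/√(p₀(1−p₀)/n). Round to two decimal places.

z = -1.75

p̂ = 1876/2281 ≈ 0.82245.
SE = √(p₀(1−p₀)/n) = √(0.1371/2281) = 0.00775.
z = (0.82245 − 0.836)/0.00775 = -0.01355/0.00775 = -1.75.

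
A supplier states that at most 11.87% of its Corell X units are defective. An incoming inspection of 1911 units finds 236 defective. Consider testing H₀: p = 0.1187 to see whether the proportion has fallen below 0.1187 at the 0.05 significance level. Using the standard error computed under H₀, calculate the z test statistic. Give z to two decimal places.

z = 0.65

p̂ = 236/1911 ≈ 0.1235.
Standard error under H₀: √(0.1187×0.8813/1911) = 0.0074.
z = (0.1235 − 0.1187)/0.0074 = 0.0048/0.0074 = 0.65.
p-value = P(Z < 0.648) ≈ 0.7416; since p > α = 0.05, fail to reject H₀.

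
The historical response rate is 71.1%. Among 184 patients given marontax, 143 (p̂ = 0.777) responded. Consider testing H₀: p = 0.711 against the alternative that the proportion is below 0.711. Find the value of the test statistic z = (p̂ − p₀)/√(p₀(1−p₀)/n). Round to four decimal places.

z = 1.9802

p̂ = 143/184 ≈ 0.777174.
Standard error under H₀: √(0.711×0.289/184) = 0.033418.
z = (0.777174 − 0.711)/0.033418 = 0.066174/0.033418 = 1.9802.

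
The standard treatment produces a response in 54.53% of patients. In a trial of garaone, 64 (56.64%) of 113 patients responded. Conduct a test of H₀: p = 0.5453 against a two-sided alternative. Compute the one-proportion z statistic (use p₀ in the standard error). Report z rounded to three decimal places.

z = 0.450

p̂ = 64/113 ≈ 0.56637.
Standard error under H₀: √(0.5453×0.4547/113) = 0.04684.
z = (0.56637 − 0.5453)/0.04684 = 0.02107/0.04684 = 0.450.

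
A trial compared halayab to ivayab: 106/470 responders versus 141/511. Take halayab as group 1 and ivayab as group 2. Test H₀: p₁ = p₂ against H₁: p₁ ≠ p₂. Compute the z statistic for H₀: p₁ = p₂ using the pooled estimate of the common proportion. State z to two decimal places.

z = -1.82

p̂₁ = 106/470 = 0.2255, p̂₂ = 141/511 = 0.2759.
Pooled p̂ = (106+141)/(470+511) = 247/981 = 0.2518.
SE = √(p̂(1−p̂)(1/n₁+1/n₂)) = √(0.2518·0.7482·0.00408461) = √(0.000769494) = 0.0277.
z = (0.2255 − 0.2759)/0.0277 = -0.0504/0.0277 = -1.82.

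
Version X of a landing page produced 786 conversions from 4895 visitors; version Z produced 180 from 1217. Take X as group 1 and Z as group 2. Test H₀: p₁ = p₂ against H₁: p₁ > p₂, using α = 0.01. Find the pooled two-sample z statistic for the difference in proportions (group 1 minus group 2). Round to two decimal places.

z = 1.08

p̂₁ = 786/4895 = 0.16057, p̂₂ = 180/1217 = 0.14790.
Pooled p̂ = (786+180)/(4895+1217) = 966/6112 = 0.15805.
SE = √(p̂(1−p̂)(1/n₁+1/n₂)) = √(0.15805·0.84195·0.00102598) = √(0.000136528) = 0.01168.
z = (0.16057 − 0.14790)/0.01168 = 0.01267/0.01168 = 1.08.
p-value = P(Z > 1.084) ≈ 0.1392, so at α = 0.01 we fail to reject H₀.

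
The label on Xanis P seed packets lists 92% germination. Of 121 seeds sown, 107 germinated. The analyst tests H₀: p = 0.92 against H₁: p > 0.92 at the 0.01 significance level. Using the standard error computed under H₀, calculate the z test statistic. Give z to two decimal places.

z = -1.45

p̂ = 107/121 = 0.8843.
Standard error under H₀: √(0.92×0.08/121) = 0.0247.
z = (0.8843 − 0.92)/0.0247 = -0.0357/0.0247 = -1.45.
p-value = P(Z > -1.448) ≈ 0.9261. With α = 0.01, fail to reject H₀.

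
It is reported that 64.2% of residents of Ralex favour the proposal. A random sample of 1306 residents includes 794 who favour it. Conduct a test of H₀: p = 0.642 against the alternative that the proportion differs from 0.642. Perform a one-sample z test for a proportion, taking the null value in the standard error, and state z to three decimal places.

z = -2.566

p̂ = 794/1306 = 0.607963.
Under H₀, SE = √(0.642·0.358/1306) = √(0.000175985) = 0.013266.
z = (0.607963 − 0.642)/0.013266 = -0.034037/0.013266 = -2.566.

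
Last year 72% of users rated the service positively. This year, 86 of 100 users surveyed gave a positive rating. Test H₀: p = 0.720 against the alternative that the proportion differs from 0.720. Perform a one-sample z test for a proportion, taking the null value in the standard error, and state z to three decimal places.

p̂ = 86/100 ≈ 0.86000.
Under H₀, SE = √(0.72·0.28/100) = √(0.002016) = 0.04490.
z = (0.86000 − 0.72)/0.04490 = 0.14000/0.04490 = 3.118.
Two-sided p-value ≈ 2·Φ(−3.118) = 0.0018.

z = 3.118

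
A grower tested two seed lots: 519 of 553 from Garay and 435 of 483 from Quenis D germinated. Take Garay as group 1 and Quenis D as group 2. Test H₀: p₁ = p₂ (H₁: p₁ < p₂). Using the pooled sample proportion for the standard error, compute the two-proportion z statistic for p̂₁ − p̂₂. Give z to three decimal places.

z = 2.254

p̂₁ = 519/553 = 0.938517, p̂₂ = 435/483 = 0.900621.
Pooled p̂ = (519+435)/(553+483) = 954/1036 = 0.920849.
SE = √(0.0728858 × 0.00387871) = 0.016814.
z = (0.938517 − 0.900621)/0.016814 = 0.037896/0.016814 = 2.254.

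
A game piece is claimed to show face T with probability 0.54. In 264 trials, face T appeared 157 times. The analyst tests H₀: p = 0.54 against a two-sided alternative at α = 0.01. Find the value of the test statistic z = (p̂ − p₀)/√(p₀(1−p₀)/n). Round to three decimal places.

p̂ = 157/264 = 0.594697.
Standard error under H₀: √(0.54×0.46/264) = 0.030674.
z = (0.594697 − 0.54)/0.030674 = 0.054697/0.030674 = 1.783.
Two-sided p-value ≈ 2·Φ(−1.783) = 0.0746, so at α = 0.01 we fail to reject H₀.

z = 1.783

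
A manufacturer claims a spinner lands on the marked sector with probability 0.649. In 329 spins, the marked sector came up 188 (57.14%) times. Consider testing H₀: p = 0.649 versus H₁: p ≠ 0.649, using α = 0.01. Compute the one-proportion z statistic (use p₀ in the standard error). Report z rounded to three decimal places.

z = -2.948

p̂ = 188/329 = 0.57143.
Standard error under H₀: √(0.649×0.351/329) = 0.02631.
z = (0.57143 − 0.649)/0.02631 = -0.07757/0.02631 = -2.948.
Two-sided p-value ≈ 2·Φ(−2.948) = 0.0032; since p < α = 0.01, reject H₀.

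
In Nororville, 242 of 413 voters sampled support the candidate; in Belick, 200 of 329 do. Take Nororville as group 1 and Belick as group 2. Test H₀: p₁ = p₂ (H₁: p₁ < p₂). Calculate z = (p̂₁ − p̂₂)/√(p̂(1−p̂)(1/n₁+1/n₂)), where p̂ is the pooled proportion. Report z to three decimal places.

z = -0.605

p̂₁ = 242/413 ≈ 0.58596, p̂₂ = 200/329 ≈ 0.60790.
Pooled p̂ = (242+200)/(413+329) = 442/742 = 0.59569.
SE = √(0.240844 × 0.00546082) = 0.03627.
z = (0.58596 − 0.60790)/0.03627 = -0.02194/0.03627 = -0.605.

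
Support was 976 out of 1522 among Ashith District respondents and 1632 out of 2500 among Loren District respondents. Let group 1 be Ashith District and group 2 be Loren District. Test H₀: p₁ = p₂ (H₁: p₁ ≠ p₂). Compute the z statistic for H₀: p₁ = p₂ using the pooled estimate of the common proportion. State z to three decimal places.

z = -0.743

p̂₁ = 976/1522 = 0.641261, p̂₂ = 1632/2500 = 0.652800.
Pooled p̂ = (976+1632)/(1522+2500) = 2608/4022 = 0.648434.
SE = √(p̂(1−p̂)(1/n₁+1/n₂)) = √(0.648434·0.351566·0.00105703) = √(0.000240968) = 0.015523.
z = (0.641261 − 0.652800)/0.015523 = -0.011539/0.015523 = -0.743.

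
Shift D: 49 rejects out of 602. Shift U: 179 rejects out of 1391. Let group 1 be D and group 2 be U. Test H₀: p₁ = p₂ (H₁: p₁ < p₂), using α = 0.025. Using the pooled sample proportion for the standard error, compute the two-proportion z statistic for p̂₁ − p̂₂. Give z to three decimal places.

z = -3.045

p̂₁ = 49/602 ≈ 0.081395, p̂₂ = 179/1391 ≈ 0.128684.
Pooled p̂ = (49+179)/(602+1391) = 228/1993 = 0.114400.
SE = √(p̂(1−p̂)(1/n₁+1/n₂)) = √(0.114400·0.885600·0.00238004) = √(0.000241129) = 0.015528.
z = (0.081395 − 0.128684)/0.015528 = -0.047289/0.015528 = -3.045.
p-value = P(Z < -3.045) ≈ 0.0012, so at α = 0.025 we reject H₀.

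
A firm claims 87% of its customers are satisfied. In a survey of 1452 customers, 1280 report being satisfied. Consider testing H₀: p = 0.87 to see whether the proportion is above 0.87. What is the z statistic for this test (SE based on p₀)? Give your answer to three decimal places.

z = 1.308

p̂ = 1280/1452 = 0.881543.
Under H₀, SE = √(0.87·0.13/1452) = √(7.78926e-05) = 0.008826.
z = (0.881543 − 0.87)/0.008826 = 0.011543/0.008826 = 1.308.
p-value = P(Z > 1.308) ≈ 0.0955.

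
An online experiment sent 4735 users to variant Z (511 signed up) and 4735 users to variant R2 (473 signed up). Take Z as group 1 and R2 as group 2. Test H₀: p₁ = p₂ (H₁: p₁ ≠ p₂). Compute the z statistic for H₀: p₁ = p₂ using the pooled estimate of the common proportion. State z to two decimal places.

p̂₁ = 511/4735 ≈ 0.10792, p̂₂ = 473/4735 ≈ 0.09989.
Pooled p̂ = (511+473)/(4735+4735) = 984/9470 = 0.10391.
SE = √(p̂(1−p̂)(1/n₁+1/n₂)) = √(0.10391·0.89609·0.000422386) = √(3.93286e-05) = 0.00627.
z = (0.10792 − 0.09989)/0.00627 = 0.00803/0.00627 = 1.28.
Two-sided p-value ≈ 2·Φ(−1.280) = 0.2006.

z = 1.28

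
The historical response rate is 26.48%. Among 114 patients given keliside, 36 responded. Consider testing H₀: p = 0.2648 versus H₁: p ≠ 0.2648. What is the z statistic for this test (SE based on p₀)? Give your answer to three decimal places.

z = 1.234

p̂ = 36/114 = 0.31579.
Standard error under H₀: √(0.2648×0.7352/114) = 0.04132.
z = (0.31579 − 0.2648)/0.04132 = 0.05099/0.04132 = 1.234.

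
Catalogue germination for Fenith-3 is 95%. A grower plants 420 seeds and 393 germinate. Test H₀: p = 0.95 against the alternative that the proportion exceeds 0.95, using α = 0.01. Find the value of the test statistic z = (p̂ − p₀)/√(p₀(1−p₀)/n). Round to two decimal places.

p̂ = 393/420 ≈ 0.93571.
Standard error under H₀: √(0.95×0.05/420) = 0.01063.
z = (0.93571 − 0.95)/0.01063 = -0.01429/0.01063 = -1.34.
p-value = P(Z > -1.343) ≈ 0.9104. With α = 0.01, fail to reject H₀.

z = -1.34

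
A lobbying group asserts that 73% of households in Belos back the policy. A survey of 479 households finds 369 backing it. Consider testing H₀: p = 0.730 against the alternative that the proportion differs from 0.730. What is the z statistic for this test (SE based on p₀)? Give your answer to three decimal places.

z = 1.989

p̂ = 369/479 = 0.77035.
Under H₀, SE = √(0.73·0.27/479) = √(0.000411482) = 0.02029.
z = (0.77035 − 0.73)/0.02029 = 0.04035/0.02029 = 1.989.
p-value = 2·P(Z > 1.989) ≈ 0.0467.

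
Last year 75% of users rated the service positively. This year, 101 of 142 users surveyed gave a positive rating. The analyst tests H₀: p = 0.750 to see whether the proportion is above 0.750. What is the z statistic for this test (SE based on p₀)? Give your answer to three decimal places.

p̂ = 101/142 = 0.71127.
Standard error under H₀: √(0.75×0.25/142) = 0.03634.
z = (0.71127 − 0.75)/0.03634 = -0.03873/0.03634 = -1.066.

z = -1.066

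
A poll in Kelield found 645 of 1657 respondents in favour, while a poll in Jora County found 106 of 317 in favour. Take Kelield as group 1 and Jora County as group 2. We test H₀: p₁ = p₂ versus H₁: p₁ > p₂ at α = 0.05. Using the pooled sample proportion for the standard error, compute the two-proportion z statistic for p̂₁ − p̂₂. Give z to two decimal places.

z = 1.84

p̂₁ = 645/1657 = 0.3893, p̂₂ = 106/317 = 0.3344.
Pooled p̂ = (645+106)/(1657+317) = 751/1974 = 0.3804.
SE = √(0.235707 × 0.00375807) = 0.0298.
z = (0.3893 − 0.3344)/0.0298 = 0.0549/0.0298 = 1.84.
p-value = P(Z > 1.844) ≈ 0.0326, so at α = 0.05 we reject H₀.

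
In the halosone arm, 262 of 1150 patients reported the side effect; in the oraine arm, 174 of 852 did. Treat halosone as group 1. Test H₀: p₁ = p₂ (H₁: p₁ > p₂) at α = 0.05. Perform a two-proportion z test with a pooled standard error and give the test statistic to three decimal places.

p̂₁ = 262/1150 = 0.22783, p̂₂ = 174/852 = 0.20423.
Pooled p̂ = (262+174)/(1150+852) = 436/2002 = 0.21778.
SE = √(0.170353 × 0.00204327) = 0.01866.
z = (0.22783 − 0.20423)/0.01866 = 0.02360/0.01866 = 1.265.
p-value = P(Z > 1.265) ≈ 0.1029, so at α = 0.05 we fail to reject H₀.

z = 1.265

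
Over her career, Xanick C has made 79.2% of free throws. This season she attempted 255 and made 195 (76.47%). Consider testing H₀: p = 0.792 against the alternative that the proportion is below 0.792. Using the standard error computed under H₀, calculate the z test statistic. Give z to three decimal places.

z = -1.074

p̂ = 195/255 = 0.76471.
Standard error under H₀: √(0.792×0.208/255) = 0.02542.
z = (0.76471 − 0.792)/0.02542 = -0.02729/0.02542 = -1.074.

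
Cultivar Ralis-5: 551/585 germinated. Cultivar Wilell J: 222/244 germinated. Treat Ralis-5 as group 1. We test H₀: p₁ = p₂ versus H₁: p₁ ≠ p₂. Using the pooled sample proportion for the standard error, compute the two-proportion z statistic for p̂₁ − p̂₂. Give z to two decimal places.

p̂₁ = 551/585 = 0.9419, p̂₂ = 222/244 = 0.9098.
Pooled p̂ = (551+222)/(585+244) = 773/829 = 0.9324.
SE = √(0.0629881 × 0.00580776) = 0.0191.
z = (0.9419 − 0.9098)/0.0191 = 0.0321/0.0191 = 1.68.

z = 1.68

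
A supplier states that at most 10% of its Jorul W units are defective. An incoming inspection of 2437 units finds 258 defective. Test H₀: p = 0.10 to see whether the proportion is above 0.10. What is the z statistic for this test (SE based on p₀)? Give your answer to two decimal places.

z = 0.97

p̂ = 258/2437 ≈ 0.1059.
Under H₀, SE = √(0.1·0.9/2437) = √(3.69307e-05) = 0.0061.
z = (0.1059 − 0.1)/0.0061 = 0.0059/0.0061 = 0.97.
p-value = P(Z > 0.966) ≈ 0.1671.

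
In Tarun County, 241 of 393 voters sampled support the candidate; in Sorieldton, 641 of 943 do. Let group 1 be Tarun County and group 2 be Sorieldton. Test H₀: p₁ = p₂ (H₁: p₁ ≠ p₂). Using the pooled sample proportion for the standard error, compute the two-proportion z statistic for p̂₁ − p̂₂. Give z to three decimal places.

p̂₁ = 241/393 = 0.61323, p̂₂ = 641/943 = 0.67975.
Pooled p̂ = (241+641)/(393+943) = 882/1336 = 0.66018.
SE = √(p̂(1−p̂)(1/n₁+1/n₂)) = √(0.66018·0.33982·0.00360497) = √(0.000808749) = 0.02844.
z = (0.61323 − 0.67975)/0.02844 = -0.06652/0.02844 = -2.339.
Two-sided p-value ≈ 2·Φ(−2.339) = 0.0193.

z = -2.339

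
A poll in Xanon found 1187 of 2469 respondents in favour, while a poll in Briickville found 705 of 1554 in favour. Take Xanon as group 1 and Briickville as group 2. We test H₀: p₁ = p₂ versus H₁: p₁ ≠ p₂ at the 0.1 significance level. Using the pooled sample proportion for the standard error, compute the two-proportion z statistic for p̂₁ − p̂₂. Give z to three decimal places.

z = 1.676

p̂₁ = 1187/2469 = 0.48076, p̂₂ = 705/1554 = 0.45367.
Pooled p̂ = (1187+705)/(2469+1554) = 1892/4023 = 0.47030.
SE = √(p̂(1−p̂)(1/n₁+1/n₂)) = √(0.47030·0.52970·0.00104852) = √(0.000261206) = 0.01616.
z = (0.48076 − 0.45367)/0.01616 = 0.02709/0.01616 = 1.676.
Two-sided p-value ≈ 2·Φ(−1.676) = 0.0937. With α = 0.1, reject H₀.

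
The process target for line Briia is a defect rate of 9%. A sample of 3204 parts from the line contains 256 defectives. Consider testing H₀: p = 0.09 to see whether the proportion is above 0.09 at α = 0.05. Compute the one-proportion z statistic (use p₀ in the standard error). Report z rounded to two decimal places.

p̂ = 256/3204 = 0.07990.
Standard error under H₀: √(0.09×0.91/3204) = 0.00506.
z = (0.07990 − 0.09)/0.00506 = -0.01010/0.00506 = -2.00.
p-value = P(Z > -1.998) ≈ 0.9771; since p > α = 0.05, fail to reject H₀.

z = -2.00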